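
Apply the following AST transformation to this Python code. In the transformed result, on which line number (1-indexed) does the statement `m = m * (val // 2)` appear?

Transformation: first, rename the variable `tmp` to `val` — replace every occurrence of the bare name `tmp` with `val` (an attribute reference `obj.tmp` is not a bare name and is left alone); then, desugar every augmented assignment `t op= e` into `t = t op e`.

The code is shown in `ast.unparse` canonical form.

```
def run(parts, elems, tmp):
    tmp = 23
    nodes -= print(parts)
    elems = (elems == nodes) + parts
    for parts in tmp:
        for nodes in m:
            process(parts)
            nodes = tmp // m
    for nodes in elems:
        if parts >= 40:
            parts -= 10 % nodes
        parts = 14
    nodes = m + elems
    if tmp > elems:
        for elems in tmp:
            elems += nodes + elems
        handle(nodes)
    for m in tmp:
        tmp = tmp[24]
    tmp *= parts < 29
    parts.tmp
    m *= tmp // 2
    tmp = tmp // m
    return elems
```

Transformed code:
def run(parts, elems, val):
    val = 23
    nodes = nodes - print(parts)
    elems = (elems == nodes) + parts
    for parts in val:
        for nodes in m:
            process(parts)
            nodes = val // m
    for nodes in elems:
        if parts >= 40:
            parts = parts - 10 % nodes
        parts = 14
    nodes = m + elems
    if val > elems:
        for elems in val:
            elems = elems + (nodes + elems)
        handle(nodes)
    for m in val:
        val = val[24]
    val = val * (parts < 29)
    parts.tmp
    m = m * (val // 2)
    val = val // m
    return elems

22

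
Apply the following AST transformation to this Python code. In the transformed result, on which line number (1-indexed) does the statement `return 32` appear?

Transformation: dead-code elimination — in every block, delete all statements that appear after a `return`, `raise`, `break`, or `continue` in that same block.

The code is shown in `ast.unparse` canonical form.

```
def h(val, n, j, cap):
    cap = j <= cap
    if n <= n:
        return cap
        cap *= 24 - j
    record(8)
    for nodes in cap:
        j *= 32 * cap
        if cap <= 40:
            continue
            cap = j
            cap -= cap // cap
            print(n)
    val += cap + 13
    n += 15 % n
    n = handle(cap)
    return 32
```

Transformed code:
def h(val, n, j, cap):
    cap = j <= cap
    if n <= n:
        return cap
    record(8)
    for nodes in cap:
        j *= 32 * cap
        if cap <= 40:
            continue
    val += cap + 13
    n += 15 % n
    n = handle(cap)
    return 32

13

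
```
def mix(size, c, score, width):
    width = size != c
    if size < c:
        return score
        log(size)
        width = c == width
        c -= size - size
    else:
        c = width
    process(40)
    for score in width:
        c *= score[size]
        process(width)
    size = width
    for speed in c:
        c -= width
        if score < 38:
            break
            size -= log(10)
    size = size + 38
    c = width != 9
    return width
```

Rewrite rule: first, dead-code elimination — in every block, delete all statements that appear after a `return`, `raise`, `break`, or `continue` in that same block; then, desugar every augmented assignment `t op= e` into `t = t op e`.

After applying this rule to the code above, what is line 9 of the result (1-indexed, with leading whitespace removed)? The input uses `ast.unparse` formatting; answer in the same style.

c = c * score[size]

Transformed code:
def mix(size, c, score, width):
    width = size != c
    if size < c:
        return score
    else:
        c = width
    process(40)
    for score in width:
        c = c * score[size]
        process(width)
    size = width
    for speed in c:
        c = c - width
        if score < 38:
            break
    size = size + 38
    c = width != 9
    return width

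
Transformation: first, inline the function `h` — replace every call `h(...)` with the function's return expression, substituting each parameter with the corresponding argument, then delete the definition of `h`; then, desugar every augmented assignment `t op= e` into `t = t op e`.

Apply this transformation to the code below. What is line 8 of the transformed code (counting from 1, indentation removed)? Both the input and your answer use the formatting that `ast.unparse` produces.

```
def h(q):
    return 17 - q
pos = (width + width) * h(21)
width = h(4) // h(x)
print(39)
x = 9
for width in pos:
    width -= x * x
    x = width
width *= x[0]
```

Transformed code:
pos = (width + width) * (17 - 21)
width = (17 - 4) // (17 - x)
print(39)
x = 9
for width in pos:
    width = width - x * x
    x = width
width = width * x[0]

width = width * x[0]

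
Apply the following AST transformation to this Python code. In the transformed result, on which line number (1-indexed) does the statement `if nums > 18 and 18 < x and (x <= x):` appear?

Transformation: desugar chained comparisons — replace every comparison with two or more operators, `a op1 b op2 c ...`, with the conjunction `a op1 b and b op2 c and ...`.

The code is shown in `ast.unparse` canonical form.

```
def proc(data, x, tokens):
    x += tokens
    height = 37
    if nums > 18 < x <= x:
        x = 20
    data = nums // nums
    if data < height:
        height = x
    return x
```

4

Transformed code:
def proc(data, x, tokens):
    x += tokens
    height = 37
    if nums > 18 and 18 < x and (x <= x):
        x = 20
    data = nums // nums
    if data < height:
        height = x
    return x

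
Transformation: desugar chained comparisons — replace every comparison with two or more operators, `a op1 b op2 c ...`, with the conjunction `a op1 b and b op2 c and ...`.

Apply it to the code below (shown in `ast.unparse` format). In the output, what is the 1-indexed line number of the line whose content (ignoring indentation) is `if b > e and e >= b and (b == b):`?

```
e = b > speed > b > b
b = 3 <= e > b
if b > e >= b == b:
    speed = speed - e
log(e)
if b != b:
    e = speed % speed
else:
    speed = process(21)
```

3

Transformed code:
e = b > speed and speed > b and (b > b)
b = 3 <= e and e > b
if b > e and e >= b and (b == b):
    speed = speed - e
log(e)
if b != b:
    e = speed % speed
else:
    speed = process(21)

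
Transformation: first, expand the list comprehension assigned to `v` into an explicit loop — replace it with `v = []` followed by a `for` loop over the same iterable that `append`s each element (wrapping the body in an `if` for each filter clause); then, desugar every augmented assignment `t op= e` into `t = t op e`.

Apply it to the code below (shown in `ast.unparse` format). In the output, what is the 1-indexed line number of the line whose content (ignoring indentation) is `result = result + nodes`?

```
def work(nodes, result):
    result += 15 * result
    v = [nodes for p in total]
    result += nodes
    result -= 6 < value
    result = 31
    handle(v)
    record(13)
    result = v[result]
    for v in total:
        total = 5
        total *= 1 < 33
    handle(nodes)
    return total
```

Transformed code:
def work(nodes, result):
    result = result + 15 * result
    v = []
    for p in total:
        v.append(nodes)
    result = result + nodes
    result = result - (6 < value)
    result = 31
    handle(v)
    record(13)
    result = v[result]
    for v in total:
        total = 5
        total = total * (1 < 33)
    handle(nodes)
    return total

6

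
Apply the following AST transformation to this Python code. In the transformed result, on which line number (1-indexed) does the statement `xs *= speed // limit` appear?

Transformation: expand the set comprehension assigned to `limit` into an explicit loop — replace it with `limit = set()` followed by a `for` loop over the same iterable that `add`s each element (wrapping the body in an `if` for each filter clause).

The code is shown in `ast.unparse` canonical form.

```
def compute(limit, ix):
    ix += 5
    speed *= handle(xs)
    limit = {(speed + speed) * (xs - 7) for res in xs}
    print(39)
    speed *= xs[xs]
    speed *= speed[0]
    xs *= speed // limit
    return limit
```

Transformed code:
def compute(limit, ix):
    ix += 5
    speed *= handle(xs)
    limit = set()
    for res in xs:
        limit.add((speed + speed) * (xs - 7))
    print(39)
    speed *= xs[xs]
    speed *= speed[0]
    xs *= speed // limit
    return limit

10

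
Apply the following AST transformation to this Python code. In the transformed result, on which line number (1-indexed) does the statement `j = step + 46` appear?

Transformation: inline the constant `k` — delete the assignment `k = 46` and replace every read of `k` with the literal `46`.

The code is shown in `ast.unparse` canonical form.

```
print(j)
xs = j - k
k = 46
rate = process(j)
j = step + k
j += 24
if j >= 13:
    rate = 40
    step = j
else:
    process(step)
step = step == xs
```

4

Transformed code:
print(j)
xs = j - 46
rate = process(j)
j = step + 46
j += 24
if j >= 13:
    rate = 40
    step = j
else:
    process(step)
step = step == xs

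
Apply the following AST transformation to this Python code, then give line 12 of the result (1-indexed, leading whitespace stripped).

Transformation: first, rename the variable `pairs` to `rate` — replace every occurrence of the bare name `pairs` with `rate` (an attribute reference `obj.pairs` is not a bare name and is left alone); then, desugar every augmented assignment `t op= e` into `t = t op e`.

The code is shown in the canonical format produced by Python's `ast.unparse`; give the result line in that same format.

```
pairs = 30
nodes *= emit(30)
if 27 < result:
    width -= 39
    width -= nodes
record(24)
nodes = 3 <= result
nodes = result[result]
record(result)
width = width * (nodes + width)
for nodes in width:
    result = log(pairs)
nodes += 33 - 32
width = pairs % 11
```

result = log(rate)

Transformed code:
rate = 30
nodes = nodes * emit(30)
if 27 < result:
    width = width - 39
    width = width - nodes
record(24)
nodes = 3 <= result
nodes = result[result]
record(result)
width = width * (nodes + width)
for nodes in width:
    result = log(rate)
nodes = nodes + (33 - 32)
width = rate % 11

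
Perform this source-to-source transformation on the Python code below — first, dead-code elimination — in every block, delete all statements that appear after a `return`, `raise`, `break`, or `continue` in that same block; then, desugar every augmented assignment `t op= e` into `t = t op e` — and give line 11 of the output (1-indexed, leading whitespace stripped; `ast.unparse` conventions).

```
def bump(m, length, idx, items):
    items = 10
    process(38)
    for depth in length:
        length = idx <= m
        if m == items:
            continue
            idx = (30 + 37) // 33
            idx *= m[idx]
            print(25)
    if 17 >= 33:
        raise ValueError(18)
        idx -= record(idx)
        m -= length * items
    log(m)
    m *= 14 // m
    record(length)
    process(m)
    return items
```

Transformed code:
def bump(m, length, idx, items):
    items = 10
    process(38)
    for depth in length:
        length = idx <= m
        if m == items:
            continue
    if 17 >= 33:
        raise ValueError(18)
    log(m)
    m = m * (14 // m)
    record(length)
    process(m)
    return items

m = m * (14 // m)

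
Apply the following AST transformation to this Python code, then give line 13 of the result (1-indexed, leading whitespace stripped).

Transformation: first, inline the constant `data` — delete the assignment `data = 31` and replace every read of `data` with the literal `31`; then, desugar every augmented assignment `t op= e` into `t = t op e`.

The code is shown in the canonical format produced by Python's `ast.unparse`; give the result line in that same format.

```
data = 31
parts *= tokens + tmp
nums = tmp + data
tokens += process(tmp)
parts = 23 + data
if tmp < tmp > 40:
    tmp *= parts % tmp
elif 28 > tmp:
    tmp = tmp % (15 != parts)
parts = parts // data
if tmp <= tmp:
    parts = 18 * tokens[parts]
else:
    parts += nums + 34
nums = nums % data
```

Transformed code:
parts = parts * (tokens + tmp)
nums = tmp + 31
tokens = tokens + process(tmp)
parts = 23 + 31
if tmp < tmp > 40:
    tmp = tmp * (parts % tmp)
elif 28 > tmp:
    tmp = tmp % (15 != parts)
parts = parts // 31
if tmp <= tmp:
    parts = 18 * tokens[parts]
else:
    parts = parts + (nums + 34)
nums = nums % 31

parts = parts + (nums + 34)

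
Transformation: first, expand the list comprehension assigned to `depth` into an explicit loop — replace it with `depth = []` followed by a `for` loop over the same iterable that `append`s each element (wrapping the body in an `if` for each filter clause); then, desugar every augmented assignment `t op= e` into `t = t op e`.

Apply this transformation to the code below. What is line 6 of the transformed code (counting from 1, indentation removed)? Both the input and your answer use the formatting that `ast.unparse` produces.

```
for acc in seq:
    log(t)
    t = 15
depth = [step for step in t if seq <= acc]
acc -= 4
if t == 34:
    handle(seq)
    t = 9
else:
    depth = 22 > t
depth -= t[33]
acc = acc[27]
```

if seq <= acc:

Transformed code:
for acc in seq:
    log(t)
    t = 15
depth = []
for step in t:
    if seq <= acc:
        depth.append(step)
acc = acc - 4
if t == 34:
    handle(seq)
    t = 9
else:
    depth = 22 > t
depth = depth - t[33]
acc = acc[27]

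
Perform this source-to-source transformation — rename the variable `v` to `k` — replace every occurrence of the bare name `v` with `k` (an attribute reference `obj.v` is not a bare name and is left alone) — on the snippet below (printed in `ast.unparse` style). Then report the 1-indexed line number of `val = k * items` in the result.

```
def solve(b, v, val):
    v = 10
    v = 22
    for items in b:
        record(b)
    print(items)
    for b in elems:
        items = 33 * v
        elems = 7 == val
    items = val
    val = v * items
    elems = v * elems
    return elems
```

11

Transformed code:
def solve(b, k, val):
    k = 10
    k = 22
    for items in b:
        record(b)
    print(items)
    for b in elems:
        items = 33 * k
        elems = 7 == val
    items = val
    val = k * items
    elems = k * elems
    return elems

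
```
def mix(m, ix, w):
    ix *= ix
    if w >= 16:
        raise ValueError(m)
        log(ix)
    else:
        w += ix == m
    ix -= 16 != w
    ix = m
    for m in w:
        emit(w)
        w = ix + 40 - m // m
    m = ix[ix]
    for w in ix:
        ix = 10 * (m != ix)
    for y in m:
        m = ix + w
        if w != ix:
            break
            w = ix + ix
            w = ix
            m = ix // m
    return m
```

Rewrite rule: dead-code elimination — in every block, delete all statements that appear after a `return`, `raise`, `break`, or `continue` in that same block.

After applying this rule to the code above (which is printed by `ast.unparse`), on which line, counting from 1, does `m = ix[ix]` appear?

12

Transformed code:
def mix(m, ix, w):
    ix *= ix
    if w >= 16:
        raise ValueError(m)
    else:
        w += ix == m
    ix -= 16 != w
    ix = m
    for m in w:
        emit(w)
        w = ix + 40 - m // m
    m = ix[ix]
    for w in ix:
        ix = 10 * (m != ix)
    for y in m:
        m = ix + w
        if w != ix:
            break
    return m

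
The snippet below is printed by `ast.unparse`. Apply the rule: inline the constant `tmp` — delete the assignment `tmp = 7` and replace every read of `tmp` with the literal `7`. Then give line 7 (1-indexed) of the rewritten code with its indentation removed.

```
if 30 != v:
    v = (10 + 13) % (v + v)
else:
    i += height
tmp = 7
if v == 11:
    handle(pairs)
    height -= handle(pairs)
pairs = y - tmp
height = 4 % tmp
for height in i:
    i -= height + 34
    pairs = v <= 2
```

height -= handle(pairs)

Transformed code:
if 30 != v:
    v = (10 + 13) % (v + v)
else:
    i += height
if v == 11:
    handle(pairs)
    height -= handle(pairs)
pairs = y - 7
height = 4 % 7
for height in i:
    i -= height + 34
    pairs = v <= 2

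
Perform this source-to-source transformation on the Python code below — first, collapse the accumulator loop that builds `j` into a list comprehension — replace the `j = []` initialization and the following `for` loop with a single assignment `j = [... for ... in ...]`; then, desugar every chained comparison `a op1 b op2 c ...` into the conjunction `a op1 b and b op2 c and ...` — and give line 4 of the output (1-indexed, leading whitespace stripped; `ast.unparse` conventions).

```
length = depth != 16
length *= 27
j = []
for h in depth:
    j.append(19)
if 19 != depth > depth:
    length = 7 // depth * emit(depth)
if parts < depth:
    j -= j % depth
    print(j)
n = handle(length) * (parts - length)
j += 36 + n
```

Transformed code:
length = depth != 16
length *= 27
j = [19 for h in depth]
if 19 != depth and depth > depth:
    length = 7 // depth * emit(depth)
if parts < depth:
    j -= j % depth
    print(j)
n = handle(length) * (parts - length)
j += 36 + n

if 19 != depth and depth > depth:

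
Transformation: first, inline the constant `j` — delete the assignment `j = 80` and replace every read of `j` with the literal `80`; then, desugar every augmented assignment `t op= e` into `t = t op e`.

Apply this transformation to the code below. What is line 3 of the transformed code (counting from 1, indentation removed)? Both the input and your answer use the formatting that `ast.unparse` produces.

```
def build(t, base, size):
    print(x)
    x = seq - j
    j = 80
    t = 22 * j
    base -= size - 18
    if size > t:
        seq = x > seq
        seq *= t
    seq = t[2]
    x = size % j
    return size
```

Transformed code:
def build(t, base, size):
    print(x)
    x = seq - 80
    t = 22 * 80
    base = base - (size - 18)
    if size > t:
        seq = x > seq
        seq = seq * t
    seq = t[2]
    x = size % 80
    return size

x = seq - 80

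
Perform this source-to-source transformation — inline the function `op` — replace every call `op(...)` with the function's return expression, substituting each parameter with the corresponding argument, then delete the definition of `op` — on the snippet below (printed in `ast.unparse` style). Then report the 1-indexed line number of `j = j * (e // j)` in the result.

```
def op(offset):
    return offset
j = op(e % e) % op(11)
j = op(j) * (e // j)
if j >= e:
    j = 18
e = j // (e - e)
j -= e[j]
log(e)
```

2

Transformed code:
j = e % e % 11
j = j * (e // j)
if j >= e:
    j = 18
e = j // (e - e)
j -= e[j]
log(e)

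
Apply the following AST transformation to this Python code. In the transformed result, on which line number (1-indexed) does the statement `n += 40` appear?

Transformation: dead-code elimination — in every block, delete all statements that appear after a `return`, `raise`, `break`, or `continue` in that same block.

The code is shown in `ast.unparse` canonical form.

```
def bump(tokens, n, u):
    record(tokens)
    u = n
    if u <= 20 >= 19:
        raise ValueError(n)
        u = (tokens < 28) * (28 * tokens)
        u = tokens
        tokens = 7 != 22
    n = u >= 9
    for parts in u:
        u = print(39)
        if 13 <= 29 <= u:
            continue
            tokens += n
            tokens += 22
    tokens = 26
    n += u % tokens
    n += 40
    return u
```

13

Transformed code:
def bump(tokens, n, u):
    record(tokens)
    u = n
    if u <= 20 >= 19:
        raise ValueError(n)
    n = u >= 9
    for parts in u:
        u = print(39)
        if 13 <= 29 <= u:
            continue
    tokens = 26
    n += u % tokens
    n += 40
    return u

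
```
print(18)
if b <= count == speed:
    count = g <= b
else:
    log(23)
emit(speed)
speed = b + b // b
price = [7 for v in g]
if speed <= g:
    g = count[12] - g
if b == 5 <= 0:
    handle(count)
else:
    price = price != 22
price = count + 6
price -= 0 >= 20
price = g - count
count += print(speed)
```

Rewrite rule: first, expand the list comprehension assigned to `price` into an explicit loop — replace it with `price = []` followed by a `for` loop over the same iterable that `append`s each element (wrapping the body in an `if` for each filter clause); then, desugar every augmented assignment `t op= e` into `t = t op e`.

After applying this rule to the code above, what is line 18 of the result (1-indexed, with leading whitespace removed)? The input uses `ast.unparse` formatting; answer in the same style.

price = price - (0 >= 20)

Transformed code:
print(18)
if b <= count == speed:
    count = g <= b
else:
    log(23)
emit(speed)
speed = b + b // b
price = []
for v in g:
    price.append(7)
if speed <= g:
    g = count[12] - g
if b == 5 <= 0:
    handle(count)
else:
    price = price != 22
price = count + 6
price = price - (0 >= 20)
price = g - count
count = count + print(speed)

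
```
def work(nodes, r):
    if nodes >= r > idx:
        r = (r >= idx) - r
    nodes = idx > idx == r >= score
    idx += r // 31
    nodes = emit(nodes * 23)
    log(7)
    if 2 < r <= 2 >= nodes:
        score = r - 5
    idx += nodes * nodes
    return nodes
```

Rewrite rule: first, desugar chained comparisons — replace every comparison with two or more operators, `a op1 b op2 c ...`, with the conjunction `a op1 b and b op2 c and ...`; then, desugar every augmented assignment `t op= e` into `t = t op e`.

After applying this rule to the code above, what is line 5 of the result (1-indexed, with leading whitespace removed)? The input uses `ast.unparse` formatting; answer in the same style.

Transformed code:
def work(nodes, r):
    if nodes >= r and r > idx:
        r = (r >= idx) - r
    nodes = idx > idx and idx == r and (r >= score)
    idx = idx + r // 31
    nodes = emit(nodes * 23)
    log(7)
    if 2 < r and r <= 2 and (2 >= nodes):
        score = r - 5
    idx = idx + nodes * nodes
    return nodes

idx = idx + r // 31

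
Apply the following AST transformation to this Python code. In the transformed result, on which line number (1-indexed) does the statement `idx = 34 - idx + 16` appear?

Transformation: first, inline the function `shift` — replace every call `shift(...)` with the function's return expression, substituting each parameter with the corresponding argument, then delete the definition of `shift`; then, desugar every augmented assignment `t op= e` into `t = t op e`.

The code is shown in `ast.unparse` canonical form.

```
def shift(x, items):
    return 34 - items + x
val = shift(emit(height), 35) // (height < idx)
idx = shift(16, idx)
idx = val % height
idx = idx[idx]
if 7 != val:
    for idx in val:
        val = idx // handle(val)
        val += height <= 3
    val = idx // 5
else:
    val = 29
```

2

Transformed code:
val = (34 - 35 + emit(height)) // (height < idx)
idx = 34 - idx + 16
idx = val % height
idx = idx[idx]
if 7 != val:
    for idx in val:
        val = idx // handle(val)
        val = val + (height <= 3)
    val = idx // 5
else:
    val = 29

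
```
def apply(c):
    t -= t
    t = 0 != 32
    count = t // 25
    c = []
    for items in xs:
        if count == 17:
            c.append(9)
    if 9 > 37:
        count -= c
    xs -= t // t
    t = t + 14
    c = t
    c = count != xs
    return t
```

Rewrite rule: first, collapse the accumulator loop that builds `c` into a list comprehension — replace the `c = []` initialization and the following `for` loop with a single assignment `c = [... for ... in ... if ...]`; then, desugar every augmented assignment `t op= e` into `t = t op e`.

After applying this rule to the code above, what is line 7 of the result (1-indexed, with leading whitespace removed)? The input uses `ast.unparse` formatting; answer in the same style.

Transformed code:
def apply(c):
    t = t - t
    t = 0 != 32
    count = t // 25
    c = [9 for items in xs if count == 17]
    if 9 > 37:
        count = count - c
    xs = xs - t // t
    t = t + 14
    c = t
    c = count != xs
    return t

count = count - c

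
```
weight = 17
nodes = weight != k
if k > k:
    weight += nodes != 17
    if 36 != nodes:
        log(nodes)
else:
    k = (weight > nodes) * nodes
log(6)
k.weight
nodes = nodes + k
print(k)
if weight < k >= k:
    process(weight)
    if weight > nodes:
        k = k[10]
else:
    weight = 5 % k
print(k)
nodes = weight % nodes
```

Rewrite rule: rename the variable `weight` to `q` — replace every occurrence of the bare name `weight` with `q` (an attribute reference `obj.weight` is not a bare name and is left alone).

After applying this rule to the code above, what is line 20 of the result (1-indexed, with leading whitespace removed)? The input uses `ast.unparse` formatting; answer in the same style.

Transformed code:
q = 17
nodes = q != k
if k > k:
    q += nodes != 17
    if 36 != nodes:
        log(nodes)
else:
    k = (q > nodes) * nodes
log(6)
k.weight
nodes = nodes + k
print(k)
if q < k >= k:
    process(q)
    if q > nodes:
        k = k[10]
else:
    q = 5 % k
print(k)
nodes = q % nodes

nodes = q % nodes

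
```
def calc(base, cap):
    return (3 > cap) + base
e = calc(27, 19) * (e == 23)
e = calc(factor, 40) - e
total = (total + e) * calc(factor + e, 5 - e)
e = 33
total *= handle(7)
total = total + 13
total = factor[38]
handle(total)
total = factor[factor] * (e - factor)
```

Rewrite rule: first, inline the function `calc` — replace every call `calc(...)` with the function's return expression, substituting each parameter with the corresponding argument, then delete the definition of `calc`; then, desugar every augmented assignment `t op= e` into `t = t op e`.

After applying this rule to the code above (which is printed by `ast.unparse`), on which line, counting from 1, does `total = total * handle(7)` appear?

5

Transformed code:
e = ((3 > 19) + 27) * (e == 23)
e = (3 > 40) + factor - e
total = (total + e) * ((3 > 5 - e) + (factor + e))
e = 33
total = total * handle(7)
total = total + 13
total = factor[38]
handle(total)
total = factor[factor] * (e - factor)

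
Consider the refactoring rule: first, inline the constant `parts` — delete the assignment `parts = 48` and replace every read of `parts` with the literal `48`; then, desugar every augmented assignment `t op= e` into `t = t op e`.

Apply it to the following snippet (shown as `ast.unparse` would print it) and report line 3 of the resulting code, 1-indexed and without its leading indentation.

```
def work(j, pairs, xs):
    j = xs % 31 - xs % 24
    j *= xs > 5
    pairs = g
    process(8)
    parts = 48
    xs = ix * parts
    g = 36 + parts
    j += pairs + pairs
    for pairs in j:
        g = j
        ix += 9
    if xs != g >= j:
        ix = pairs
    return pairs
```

j = j * (xs > 5)

Transformed code:
def work(j, pairs, xs):
    j = xs % 31 - xs % 24
    j = j * (xs > 5)
    pairs = g
    process(8)
    xs = ix * 48
    g = 36 + 48
    j = j + (pairs + pairs)
    for pairs in j:
        g = j
        ix = ix + 9
    if xs != g >= j:
        ix = pairs
    return pairs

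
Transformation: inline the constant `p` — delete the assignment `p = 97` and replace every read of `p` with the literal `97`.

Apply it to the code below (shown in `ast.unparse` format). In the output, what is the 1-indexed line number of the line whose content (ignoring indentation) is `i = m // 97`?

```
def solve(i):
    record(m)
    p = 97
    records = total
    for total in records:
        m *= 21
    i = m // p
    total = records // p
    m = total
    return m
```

6

Transformed code:
def solve(i):
    record(m)
    records = total
    for total in records:
        m *= 21
    i = m // 97
    total = records // 97
    m = total
    return m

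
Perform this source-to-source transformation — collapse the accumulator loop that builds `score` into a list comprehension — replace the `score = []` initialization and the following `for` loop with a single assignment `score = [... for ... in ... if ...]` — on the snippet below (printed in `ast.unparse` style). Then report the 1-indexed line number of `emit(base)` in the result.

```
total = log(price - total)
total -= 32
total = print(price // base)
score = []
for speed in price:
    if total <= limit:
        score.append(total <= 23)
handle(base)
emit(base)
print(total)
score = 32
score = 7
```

Transformed code:
total = log(price - total)
total -= 32
total = print(price // base)
score = [total <= 23 for speed in price if total <= limit]
handle(base)
emit(base)
print(total)
score = 32
score = 7

6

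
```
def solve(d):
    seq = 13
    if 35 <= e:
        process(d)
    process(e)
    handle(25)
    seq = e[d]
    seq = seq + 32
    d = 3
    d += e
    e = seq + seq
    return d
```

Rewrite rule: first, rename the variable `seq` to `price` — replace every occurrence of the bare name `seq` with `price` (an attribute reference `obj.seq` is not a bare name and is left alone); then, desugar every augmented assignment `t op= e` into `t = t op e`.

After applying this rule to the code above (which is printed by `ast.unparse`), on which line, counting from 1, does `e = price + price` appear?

Transformed code:
def solve(d):
    price = 13
    if 35 <= e:
        process(d)
    process(e)
    handle(25)
    price = e[d]
    price = price + 32
    d = 3
    d = d + e
    e = price + price
    return d

11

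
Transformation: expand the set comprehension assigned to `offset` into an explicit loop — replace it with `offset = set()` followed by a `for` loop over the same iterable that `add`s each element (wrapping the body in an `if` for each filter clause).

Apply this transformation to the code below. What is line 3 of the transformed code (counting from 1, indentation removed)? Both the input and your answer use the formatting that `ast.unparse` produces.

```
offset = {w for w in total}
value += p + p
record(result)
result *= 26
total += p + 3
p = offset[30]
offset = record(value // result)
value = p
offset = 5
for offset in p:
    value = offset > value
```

Transformed code:
offset = set()
for w in total:
    offset.add(w)
value += p + p
record(result)
result *= 26
total += p + 3
p = offset[30]
offset = record(value // result)
value = p
offset = 5
for offset in p:
    value = offset > value

offset.add(w)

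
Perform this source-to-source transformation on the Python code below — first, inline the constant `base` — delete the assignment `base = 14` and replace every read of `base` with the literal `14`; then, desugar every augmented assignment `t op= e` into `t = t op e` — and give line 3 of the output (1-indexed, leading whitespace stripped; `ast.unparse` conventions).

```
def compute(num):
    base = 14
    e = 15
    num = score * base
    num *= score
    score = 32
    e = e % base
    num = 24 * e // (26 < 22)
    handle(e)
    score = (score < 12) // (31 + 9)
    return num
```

Transformed code:
def compute(num):
    e = 15
    num = score * 14
    num = num * score
    score = 32
    e = e % 14
    num = 24 * e // (26 < 22)
    handle(e)
    score = (score < 12) // (31 + 9)
    return num

num = score * 14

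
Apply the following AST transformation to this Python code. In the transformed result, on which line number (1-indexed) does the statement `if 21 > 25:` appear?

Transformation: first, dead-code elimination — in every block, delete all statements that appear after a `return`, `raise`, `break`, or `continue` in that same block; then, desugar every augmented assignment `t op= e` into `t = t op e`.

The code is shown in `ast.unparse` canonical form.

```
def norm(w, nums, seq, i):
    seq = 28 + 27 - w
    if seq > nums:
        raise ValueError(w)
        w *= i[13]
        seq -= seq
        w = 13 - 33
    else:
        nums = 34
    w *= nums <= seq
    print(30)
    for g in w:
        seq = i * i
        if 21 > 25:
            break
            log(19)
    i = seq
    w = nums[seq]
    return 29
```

Transformed code:
def norm(w, nums, seq, i):
    seq = 28 + 27 - w
    if seq > nums:
        raise ValueError(w)
    else:
        nums = 34
    w = w * (nums <= seq)
    print(30)
    for g in w:
        seq = i * i
        if 21 > 25:
            break
    i = seq
    w = nums[seq]
    return 29

11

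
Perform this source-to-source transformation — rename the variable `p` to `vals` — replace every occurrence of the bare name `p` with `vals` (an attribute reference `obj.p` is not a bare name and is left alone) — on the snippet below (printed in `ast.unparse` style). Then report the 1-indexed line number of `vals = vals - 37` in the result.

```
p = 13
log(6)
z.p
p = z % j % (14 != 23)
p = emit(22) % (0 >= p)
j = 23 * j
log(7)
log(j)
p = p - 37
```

9

Transformed code:
vals = 13
log(6)
z.p
vals = z % j % (14 != 23)
vals = emit(22) % (0 >= vals)
j = 23 * j
log(7)
log(j)
vals = vals - 37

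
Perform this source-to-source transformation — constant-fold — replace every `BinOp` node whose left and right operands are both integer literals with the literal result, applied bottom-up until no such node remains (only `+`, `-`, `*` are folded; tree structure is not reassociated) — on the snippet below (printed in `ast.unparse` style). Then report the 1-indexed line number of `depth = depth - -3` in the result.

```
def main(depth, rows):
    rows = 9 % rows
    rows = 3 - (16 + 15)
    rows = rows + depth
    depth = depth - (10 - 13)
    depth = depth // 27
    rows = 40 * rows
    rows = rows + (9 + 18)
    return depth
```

Transformed code:
def main(depth, rows):
    rows = 9 % rows
    rows = -28
    rows = rows + depth
    depth = depth - -3
    depth = depth // 27
    rows = 40 * rows
    rows = rows + 27
    return depth

5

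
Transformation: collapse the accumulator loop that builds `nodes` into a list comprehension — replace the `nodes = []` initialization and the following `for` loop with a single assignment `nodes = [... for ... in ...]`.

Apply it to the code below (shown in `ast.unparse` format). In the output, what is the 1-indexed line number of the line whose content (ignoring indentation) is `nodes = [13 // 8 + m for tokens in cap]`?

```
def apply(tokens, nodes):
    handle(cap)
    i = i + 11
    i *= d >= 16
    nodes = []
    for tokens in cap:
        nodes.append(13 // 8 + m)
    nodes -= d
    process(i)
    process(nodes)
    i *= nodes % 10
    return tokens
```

Transformed code:
def apply(tokens, nodes):
    handle(cap)
    i = i + 11
    i *= d >= 16
    nodes = [13 // 8 + m for tokens in cap]
    nodes -= d
    process(i)
    process(nodes)
    i *= nodes % 10
    return tokens

5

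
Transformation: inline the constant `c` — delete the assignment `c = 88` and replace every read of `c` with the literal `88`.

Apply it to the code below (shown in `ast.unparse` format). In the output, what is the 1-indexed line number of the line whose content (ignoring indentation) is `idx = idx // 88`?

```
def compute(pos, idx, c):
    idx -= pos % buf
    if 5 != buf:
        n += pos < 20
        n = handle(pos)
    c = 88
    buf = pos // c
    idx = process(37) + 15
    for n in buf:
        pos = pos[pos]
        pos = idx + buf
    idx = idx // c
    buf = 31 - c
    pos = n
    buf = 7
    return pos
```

11

Transformed code:
def compute(pos, idx, c):
    idx -= pos % buf
    if 5 != buf:
        n += pos < 20
        n = handle(pos)
    buf = pos // 88
    idx = process(37) + 15
    for n in buf:
        pos = pos[pos]
        pos = idx + buf
    idx = idx // 88
    buf = 31 - 88
    pos = n
    buf = 7
    return pos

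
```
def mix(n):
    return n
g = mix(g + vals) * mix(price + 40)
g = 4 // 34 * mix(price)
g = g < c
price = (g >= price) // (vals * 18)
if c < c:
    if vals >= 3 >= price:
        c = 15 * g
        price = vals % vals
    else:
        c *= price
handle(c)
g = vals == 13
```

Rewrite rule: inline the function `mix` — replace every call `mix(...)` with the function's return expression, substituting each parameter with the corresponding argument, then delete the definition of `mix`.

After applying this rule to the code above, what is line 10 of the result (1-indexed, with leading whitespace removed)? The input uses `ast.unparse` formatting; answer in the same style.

c *= price

Transformed code:
g = (g + vals) * (price + 40)
g = 4 // 34 * price
g = g < c
price = (g >= price) // (vals * 18)
if c < c:
    if vals >= 3 >= price:
        c = 15 * g
        price = vals % vals
    else:
        c *= price
handle(c)
g = vals == 13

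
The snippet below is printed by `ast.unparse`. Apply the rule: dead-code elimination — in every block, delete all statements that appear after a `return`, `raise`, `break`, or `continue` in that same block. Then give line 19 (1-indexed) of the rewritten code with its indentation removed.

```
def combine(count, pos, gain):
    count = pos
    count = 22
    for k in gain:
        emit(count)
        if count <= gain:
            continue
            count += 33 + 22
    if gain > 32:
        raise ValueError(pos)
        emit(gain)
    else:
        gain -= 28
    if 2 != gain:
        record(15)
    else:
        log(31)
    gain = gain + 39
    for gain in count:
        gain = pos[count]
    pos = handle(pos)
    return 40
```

pos = handle(pos)

Transformed code:
def combine(count, pos, gain):
    count = pos
    count = 22
    for k in gain:
        emit(count)
        if count <= gain:
            continue
    if gain > 32:
        raise ValueError(pos)
    else:
        gain -= 28
    if 2 != gain:
        record(15)
    else:
        log(31)
    gain = gain + 39
    for gain in count:
        gain = pos[count]
    pos = handle(pos)
    return 40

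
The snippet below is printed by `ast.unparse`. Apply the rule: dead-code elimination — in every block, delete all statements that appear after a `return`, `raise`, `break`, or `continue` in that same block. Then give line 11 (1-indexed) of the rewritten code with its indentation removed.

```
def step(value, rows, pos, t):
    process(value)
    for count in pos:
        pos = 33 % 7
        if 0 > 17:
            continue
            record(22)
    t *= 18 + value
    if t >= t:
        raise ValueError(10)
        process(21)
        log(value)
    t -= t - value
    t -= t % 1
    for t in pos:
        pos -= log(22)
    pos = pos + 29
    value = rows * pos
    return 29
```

Transformed code:
def step(value, rows, pos, t):
    process(value)
    for count in pos:
        pos = 33 % 7
        if 0 > 17:
            continue
    t *= 18 + value
    if t >= t:
        raise ValueError(10)
    t -= t - value
    t -= t % 1
    for t in pos:
        pos -= log(22)
    pos = pos + 29
    value = rows * pos
    return 29

t -= t % 1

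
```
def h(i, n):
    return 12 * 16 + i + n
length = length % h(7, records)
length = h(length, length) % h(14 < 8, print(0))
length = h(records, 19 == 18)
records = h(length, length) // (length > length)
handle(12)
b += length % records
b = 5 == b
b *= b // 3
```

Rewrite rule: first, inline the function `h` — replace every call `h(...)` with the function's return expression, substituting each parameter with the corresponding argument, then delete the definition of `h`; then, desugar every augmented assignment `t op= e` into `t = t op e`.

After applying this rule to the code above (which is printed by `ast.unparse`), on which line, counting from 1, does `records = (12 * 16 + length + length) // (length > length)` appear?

Transformed code:
length = length % (12 * 16 + 7 + records)
length = (12 * 16 + length + length) % (12 * 16 + (14 < 8) + print(0))
length = 12 * 16 + records + (19 == 18)
records = (12 * 16 + length + length) // (length > length)
handle(12)
b = b + length % records
b = 5 == b
b = b * (b // 3)

4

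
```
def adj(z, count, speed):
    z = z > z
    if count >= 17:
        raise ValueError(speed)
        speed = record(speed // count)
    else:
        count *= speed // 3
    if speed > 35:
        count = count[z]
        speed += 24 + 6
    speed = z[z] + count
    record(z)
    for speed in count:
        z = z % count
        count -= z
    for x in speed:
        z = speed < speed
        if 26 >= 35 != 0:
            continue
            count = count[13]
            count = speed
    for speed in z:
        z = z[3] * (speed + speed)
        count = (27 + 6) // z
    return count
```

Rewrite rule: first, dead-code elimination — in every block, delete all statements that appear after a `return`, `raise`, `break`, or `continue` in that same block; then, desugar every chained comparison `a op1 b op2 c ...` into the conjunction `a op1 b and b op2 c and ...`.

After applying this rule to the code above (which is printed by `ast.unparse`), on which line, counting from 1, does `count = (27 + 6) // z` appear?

Transformed code:
def adj(z, count, speed):
    z = z > z
    if count >= 17:
        raise ValueError(speed)
    else:
        count *= speed // 3
    if speed > 35:
        count = count[z]
        speed += 24 + 6
    speed = z[z] + count
    record(z)
    for speed in count:
        z = z % count
        count -= z
    for x in speed:
        z = speed < speed
        if 26 >= 35 and 35 != 0:
            continue
    for speed in z:
        z = z[3] * (speed + speed)
        count = (27 + 6) // z
    return count

21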